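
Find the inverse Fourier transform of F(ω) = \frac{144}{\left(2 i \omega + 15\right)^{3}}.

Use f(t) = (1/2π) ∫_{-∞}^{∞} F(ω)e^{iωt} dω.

f(t) = 9 t^{2} e^{- \frac{15 t}{2}} u\left(t\right)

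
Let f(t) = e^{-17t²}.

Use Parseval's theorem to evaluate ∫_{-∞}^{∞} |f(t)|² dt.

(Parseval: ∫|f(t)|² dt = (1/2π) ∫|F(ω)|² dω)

∫|f(t)|² dt = \frac{\sqrt{34} \sqrt{\pi}}{34}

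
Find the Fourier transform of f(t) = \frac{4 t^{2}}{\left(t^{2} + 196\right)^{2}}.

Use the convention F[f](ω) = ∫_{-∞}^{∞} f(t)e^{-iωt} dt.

F(ω) = \frac{\pi \left(1 - 14 \left|{\omega}\right|\right) e^{- 14 \left|{\omega}\right|}}{7}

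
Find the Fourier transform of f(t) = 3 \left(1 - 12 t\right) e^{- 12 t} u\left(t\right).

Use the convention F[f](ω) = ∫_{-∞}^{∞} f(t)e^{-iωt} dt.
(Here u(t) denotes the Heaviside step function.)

F(ω) = \frac{3 i \omega}{- \omega^{2} + 24 i \omega + 144}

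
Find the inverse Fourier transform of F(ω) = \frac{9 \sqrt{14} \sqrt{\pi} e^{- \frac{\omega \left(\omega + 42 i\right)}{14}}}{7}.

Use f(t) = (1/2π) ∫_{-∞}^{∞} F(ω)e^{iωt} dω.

f(t) = 9 e^{- \frac{7 \left(t - 3\right)^{2}}{2}}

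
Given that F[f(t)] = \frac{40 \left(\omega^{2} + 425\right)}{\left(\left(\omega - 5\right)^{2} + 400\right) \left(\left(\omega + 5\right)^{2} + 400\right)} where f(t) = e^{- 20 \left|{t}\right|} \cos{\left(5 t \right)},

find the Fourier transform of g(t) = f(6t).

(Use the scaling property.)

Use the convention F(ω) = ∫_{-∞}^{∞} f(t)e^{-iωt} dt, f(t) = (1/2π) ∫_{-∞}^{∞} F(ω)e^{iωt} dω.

F[g](ω) = \frac{240 \left(\omega^{2} + 15300\right)}{\omega^{4} + 27000 \omega^{2} + 234090000}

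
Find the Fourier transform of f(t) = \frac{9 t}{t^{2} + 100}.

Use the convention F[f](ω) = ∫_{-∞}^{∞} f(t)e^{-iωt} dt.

F(ω) = - 9 i \pi e^{- 10 \left|{\omega}\right|} \operatorname{sign}{\left(\omega \right)}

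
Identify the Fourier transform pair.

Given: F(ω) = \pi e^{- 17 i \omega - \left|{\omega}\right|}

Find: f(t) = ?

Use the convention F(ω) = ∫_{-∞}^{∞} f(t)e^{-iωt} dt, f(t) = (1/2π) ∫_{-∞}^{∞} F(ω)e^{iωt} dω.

f(t) = \frac{1}{\left(t - 17\right)^{2} + 1}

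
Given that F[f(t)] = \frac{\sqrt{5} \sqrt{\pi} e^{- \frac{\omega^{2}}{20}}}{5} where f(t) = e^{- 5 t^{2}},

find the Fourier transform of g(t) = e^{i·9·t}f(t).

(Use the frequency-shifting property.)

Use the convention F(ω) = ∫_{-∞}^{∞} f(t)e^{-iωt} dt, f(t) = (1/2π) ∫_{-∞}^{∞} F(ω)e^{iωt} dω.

F[g](ω) = \frac{\sqrt{5} \sqrt{\pi} e^{- \frac{\left(\omega - 9\right)^{2}}{20}}}{5}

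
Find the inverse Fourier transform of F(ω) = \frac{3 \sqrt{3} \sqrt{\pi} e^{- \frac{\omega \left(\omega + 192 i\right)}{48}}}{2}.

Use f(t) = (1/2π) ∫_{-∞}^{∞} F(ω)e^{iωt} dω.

f(t) = 9 e^{- 12 \left(t - 4\right)^{2}}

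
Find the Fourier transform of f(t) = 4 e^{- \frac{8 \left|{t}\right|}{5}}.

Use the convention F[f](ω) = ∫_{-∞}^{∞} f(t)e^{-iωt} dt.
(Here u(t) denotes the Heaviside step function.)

F(ω) = \frac{320}{25 \omega^{2} + 64}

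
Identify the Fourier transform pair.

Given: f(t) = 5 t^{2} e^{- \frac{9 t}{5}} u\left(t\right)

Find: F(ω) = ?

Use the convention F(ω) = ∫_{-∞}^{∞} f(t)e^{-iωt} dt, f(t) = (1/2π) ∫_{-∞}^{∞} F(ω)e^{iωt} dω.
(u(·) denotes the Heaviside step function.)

F(ω) = \frac{1250}{\left(5 i \omega + 9\right)^{3}}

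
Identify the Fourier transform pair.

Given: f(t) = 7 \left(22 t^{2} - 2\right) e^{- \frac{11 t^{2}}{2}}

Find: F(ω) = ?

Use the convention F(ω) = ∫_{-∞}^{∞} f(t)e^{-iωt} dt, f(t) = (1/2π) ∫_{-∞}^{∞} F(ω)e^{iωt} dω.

F(ω) = - \frac{14 \sqrt{22} \sqrt{\pi} \omega^{2} e^{- \frac{\omega^{2}}{22}}}{121}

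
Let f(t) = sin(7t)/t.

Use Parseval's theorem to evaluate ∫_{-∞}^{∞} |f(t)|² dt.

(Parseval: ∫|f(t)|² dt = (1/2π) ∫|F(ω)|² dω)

∫|f(t)|² dt = 7 \pi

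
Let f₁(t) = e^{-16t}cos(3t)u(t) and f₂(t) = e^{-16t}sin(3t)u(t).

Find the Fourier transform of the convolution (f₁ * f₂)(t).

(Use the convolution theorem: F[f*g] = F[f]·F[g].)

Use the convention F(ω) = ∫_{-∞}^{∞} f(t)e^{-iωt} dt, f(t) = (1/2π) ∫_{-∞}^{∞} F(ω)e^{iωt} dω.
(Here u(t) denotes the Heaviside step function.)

F[f₁*f₂](ω) = \frac{3 \left(i \omega + 16\right)}{\left(\left(i \omega + 16\right)^{2} + 9\right)^{2}}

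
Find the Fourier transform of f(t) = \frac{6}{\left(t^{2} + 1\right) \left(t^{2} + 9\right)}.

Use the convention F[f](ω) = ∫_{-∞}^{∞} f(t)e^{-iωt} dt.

F(ω) = \frac{\pi \left(3 e^{2 \left|{\omega}\right|} - 1\right) e^{- 3 \left|{\omega}\right|}}{4}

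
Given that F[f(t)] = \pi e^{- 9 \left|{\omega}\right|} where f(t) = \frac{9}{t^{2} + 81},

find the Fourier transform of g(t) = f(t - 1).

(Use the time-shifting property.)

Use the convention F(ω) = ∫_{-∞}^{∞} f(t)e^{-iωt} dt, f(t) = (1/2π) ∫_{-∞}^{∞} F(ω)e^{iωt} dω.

F[g](ω) = \pi e^{- i \omega - 9 \left|{\omega}\right|}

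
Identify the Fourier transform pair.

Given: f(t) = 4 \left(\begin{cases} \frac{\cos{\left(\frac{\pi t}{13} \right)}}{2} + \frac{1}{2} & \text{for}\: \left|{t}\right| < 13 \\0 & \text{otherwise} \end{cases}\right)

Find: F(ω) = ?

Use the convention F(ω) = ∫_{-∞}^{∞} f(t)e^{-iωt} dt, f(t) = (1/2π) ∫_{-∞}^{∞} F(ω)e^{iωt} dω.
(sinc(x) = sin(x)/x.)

F(ω) = - \frac{52 \pi^{2} \operatorname{sinc}{\left(13 \omega \right)}}{169 \omega^{2} - \pi^{2}}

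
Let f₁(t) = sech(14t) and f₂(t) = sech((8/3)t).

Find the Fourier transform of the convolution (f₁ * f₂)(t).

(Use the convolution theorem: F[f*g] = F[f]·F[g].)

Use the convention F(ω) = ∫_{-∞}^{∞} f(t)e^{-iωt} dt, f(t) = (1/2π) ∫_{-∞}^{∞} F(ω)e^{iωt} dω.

F[f₁*f₂](ω) = \frac{3 \pi^{2}}{112 \cosh{\left(\frac{\pi \omega}{28} \right)} \cosh{\left(\frac{3 \pi \omega}{16} \right)}}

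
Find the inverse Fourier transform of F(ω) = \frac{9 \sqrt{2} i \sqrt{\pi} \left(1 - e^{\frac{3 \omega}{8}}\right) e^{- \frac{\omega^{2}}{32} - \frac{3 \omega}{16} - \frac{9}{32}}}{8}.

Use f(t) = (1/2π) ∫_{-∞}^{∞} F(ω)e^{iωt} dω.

f(t) = 9 e^{- 8 t^{2}} \sin{\left(3 t \right)}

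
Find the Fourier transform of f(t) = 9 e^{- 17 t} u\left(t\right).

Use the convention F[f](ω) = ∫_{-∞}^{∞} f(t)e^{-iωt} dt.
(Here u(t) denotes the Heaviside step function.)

F(ω) = \frac{9}{i \omega + 17}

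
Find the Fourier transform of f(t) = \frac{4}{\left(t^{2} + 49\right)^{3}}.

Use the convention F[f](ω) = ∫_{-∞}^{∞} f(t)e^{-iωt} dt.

F(ω) = \frac{\pi \left(49 \omega^{2} + 21 \left|{\omega}\right| + 3\right) e^{- 7 \left|{\omega}\right|}}{33614}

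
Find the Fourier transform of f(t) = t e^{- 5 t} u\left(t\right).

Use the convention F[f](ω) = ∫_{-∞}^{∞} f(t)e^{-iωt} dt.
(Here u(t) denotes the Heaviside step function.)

F(ω) = \frac{1}{\left(i \omega + 5\right)^{2}}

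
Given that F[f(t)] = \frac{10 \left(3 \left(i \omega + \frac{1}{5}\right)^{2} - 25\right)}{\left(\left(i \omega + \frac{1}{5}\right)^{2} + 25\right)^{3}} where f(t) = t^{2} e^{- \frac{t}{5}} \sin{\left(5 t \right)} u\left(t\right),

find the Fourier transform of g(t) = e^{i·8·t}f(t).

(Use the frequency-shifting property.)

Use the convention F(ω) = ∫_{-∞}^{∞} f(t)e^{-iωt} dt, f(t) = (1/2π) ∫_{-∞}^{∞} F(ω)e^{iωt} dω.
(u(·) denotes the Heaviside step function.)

F[g](ω) = \frac{6250 \left(3 \left(5 i \left(\omega - 8\right) + 1\right)^{2} - 625\right)}{\left(\left(5 i \left(\omega - 8\right) + 1\right)^{2} + 625\right)^{3}}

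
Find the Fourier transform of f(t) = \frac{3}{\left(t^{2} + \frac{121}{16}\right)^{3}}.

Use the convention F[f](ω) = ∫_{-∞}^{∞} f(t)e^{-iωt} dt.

F(ω) = \frac{24 \pi \left(121 \omega^{2} + 132 \left|{\omega}\right| + 48\right) e^{- \frac{11 \left|{\omega}\right|}{4}}}{161051}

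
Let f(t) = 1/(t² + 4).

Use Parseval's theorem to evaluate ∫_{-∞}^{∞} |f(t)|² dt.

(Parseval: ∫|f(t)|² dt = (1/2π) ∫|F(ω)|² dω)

∫|f(t)|² dt = \frac{\pi}{16}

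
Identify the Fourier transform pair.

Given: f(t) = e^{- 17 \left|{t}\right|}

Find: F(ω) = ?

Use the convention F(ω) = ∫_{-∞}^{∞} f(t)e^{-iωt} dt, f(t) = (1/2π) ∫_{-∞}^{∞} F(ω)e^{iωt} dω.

F(ω) = \frac{34}{\omega^{2} + 289}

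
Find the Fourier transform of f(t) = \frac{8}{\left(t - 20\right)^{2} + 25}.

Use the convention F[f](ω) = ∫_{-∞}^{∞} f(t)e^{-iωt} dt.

F(ω) = \frac{8 \pi e^{- 20 i \omega - 5 \left|{\omega}\right|}}{5}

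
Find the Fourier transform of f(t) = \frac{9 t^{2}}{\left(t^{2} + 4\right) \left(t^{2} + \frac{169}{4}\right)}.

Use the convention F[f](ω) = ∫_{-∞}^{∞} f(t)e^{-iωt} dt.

F(ω) = - \frac{8 \pi e^{- 2 \left|{\omega}\right|}}{17} + \frac{26 \pi e^{- \frac{13 \left|{\omega}\right|}{2}}}{17}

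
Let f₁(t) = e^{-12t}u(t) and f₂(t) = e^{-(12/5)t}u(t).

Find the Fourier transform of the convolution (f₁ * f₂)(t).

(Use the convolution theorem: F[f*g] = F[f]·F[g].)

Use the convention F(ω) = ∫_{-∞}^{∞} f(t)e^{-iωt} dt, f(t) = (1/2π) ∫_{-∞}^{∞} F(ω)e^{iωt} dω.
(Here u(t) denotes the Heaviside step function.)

F[f₁*f₂](ω) = \frac{5}{\left(i \omega + 12\right) \left(5 i \omega + 12\right)}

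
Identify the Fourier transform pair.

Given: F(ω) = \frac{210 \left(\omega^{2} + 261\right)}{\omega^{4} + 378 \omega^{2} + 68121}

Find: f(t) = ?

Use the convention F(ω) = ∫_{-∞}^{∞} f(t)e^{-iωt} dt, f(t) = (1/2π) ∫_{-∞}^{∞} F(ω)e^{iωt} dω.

f(t) = 7 e^{- 15 \left|{t}\right|} \cos{\left(6 t \right)}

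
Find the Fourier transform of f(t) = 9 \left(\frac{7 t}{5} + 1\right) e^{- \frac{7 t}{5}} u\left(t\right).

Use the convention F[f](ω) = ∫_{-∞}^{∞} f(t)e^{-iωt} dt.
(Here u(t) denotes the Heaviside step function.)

F(ω) = \frac{45 \left(- 5 i \omega - 14\right)}{25 \omega^{2} - 70 i \omega - 49}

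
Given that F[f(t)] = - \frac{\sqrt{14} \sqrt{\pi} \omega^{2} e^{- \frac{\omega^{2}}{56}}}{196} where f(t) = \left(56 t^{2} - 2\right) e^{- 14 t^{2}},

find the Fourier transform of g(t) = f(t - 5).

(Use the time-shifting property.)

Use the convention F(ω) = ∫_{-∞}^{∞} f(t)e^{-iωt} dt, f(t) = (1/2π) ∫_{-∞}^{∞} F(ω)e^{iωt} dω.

F[g](ω) = - \frac{\sqrt{14} \sqrt{\pi} \omega^{2} e^{- \frac{\omega \left(\omega + 280 i\right)}{56}}}{196}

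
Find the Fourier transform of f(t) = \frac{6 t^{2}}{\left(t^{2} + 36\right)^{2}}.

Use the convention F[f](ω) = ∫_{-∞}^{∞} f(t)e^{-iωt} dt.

F(ω) = \frac{\pi \left(1 - 6 \left|{\omega}\right|\right) e^{- 6 \left|{\omega}\right|}}{2}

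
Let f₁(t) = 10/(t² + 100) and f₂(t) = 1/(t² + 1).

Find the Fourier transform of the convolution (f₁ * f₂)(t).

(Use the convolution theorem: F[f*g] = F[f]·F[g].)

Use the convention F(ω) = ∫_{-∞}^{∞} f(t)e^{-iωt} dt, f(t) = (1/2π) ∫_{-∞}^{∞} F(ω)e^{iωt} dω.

F[f₁*f₂](ω) = \pi^{2} e^{- 11 \left|{\omega}\right|}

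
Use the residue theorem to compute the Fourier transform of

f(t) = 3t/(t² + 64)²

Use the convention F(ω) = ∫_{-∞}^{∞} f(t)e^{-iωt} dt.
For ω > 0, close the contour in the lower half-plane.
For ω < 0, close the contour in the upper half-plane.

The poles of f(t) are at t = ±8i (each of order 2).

Let g(z) = f(z)e^{-iωz}; for large |z| the factor e^{-iωz} decays in the lower half-plane when ω > 0 and in the upper half-plane when ω < 0.

Case ω > 0 (lower half-plane, clockwise contour ⇒ F(ω) = -2πi·ΣRes):
  Res_{z = - 8 i} g(z) = \frac{3 \omega e^{- 8 \omega}}{32} (pole of order 2)
  F(ω) = -2πi·ΣRes = - \frac{3 i \pi \omega e^{- 8 \omega}}{16}

Case ω < 0 (upper half-plane, counterclockwise contour ⇒ F(ω) = +2πi·ΣRes):
  Res_{z = 8 i} g(z) = - \frac{3 \omega e^{8 \omega}}{32} (pole of order 2)
  F(ω) = 2πi·ΣRes = - \frac{3 i \pi \omega e^{8 \omega}}{16}

Both cases combine into a single formula in |ω|:

F(ω) = - \frac{3 i \pi \omega e^{- 8 \left|{\omega}\right|}}{16}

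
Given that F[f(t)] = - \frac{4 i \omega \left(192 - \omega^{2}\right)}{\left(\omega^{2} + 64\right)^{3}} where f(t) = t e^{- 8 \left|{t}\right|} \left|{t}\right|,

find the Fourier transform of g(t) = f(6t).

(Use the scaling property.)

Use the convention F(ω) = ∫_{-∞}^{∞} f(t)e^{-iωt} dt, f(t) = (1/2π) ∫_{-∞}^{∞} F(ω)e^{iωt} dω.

F[g](ω) = \frac{144 i \omega \left(\omega^{2} - 6912\right)}{\left(\omega^{2} + 2304\right)^{3}}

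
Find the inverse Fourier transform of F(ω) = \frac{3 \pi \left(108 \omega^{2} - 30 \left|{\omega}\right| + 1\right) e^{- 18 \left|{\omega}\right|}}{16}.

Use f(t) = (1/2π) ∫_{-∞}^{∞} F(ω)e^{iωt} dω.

f(t) = \frac{9 t^{4}}{\left(t^{2} + 324\right)^{3}}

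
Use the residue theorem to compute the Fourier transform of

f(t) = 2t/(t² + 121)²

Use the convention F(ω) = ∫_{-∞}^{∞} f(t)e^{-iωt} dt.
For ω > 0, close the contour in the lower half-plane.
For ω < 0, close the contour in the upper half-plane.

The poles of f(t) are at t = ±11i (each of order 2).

Let g(z) = f(z)e^{-iωz}; for large |z| the factor e^{-iωz} decays in the lower half-plane when ω > 0 and in the upper half-plane when ω < 0.

Case ω > 0 (lower half-plane, clockwise contour ⇒ F(ω) = -2πi·ΣRes):
  Res_{z = - 11 i} g(z) = \frac{\omega e^{- 11 \omega}}{22} (pole of order 2)
  F(ω) = -2πi·ΣRes = - \frac{i \pi \omega e^{- 11 \omega}}{11}

Case ω < 0 (upper half-plane, counterclockwise contour ⇒ F(ω) = +2πi·ΣRes):
  Res_{z = 11 i} g(z) = - \frac{\omega e^{11 \omega}}{22} (pole of order 2)
  F(ω) = 2πi·ΣRes = - \frac{i \pi \omega e^{11 \omega}}{11}

Both cases combine into a single formula in |ω|:

F(ω) = - \frac{i \pi \omega e^{- 11 \left|{\omega}\right|}}{11}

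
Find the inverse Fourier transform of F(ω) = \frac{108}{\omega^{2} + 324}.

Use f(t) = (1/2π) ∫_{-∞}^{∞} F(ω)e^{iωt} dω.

f(t) = 3 e^{- 18 \left|{t}\right|}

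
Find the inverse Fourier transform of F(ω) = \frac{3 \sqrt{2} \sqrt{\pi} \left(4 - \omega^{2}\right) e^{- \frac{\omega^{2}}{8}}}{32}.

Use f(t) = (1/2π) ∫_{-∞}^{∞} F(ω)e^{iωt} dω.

f(t) = 3 t^{2} e^{- 2 t^{2}}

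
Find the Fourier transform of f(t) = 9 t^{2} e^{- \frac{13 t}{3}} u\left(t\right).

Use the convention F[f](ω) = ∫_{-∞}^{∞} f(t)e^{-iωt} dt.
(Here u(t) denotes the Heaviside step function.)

F(ω) = \frac{486}{\left(3 i \omega + 13\right)^{3}}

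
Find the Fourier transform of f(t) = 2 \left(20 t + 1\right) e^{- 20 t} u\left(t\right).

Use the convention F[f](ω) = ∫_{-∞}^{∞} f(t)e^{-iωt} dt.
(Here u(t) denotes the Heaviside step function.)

F(ω) = \frac{2 \left(- i \omega - 40\right)}{\omega^{2} - 40 i \omega - 400}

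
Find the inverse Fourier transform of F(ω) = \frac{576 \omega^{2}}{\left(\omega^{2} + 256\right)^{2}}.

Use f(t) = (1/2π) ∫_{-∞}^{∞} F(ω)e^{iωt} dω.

f(t) = 9 \left(1 - 16 \left|{t}\right|\right) e^{- 16 \left|{t}\right|}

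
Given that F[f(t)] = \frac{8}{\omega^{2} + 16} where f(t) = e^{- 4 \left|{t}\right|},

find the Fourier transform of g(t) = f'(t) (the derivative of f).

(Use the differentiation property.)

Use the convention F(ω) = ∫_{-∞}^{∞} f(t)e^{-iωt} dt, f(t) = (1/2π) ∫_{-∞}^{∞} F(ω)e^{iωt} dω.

F[g](ω) = \frac{8 i \omega}{\omega^{2} + 16}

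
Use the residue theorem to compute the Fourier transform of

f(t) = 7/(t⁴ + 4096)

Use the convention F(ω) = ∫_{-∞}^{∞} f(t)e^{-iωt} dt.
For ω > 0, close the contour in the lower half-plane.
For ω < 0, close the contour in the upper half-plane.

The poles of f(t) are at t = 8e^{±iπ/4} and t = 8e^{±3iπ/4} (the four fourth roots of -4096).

Let g(z) = f(z)e^{-iωz}; for large |z| the factor e^{-iωz} decays in the lower half-plane when ω > 0 and in the upper half-plane when ω < 0.

Case ω > 0 (lower half-plane, clockwise contour ⇒ F(ω) = -2πi·ΣRes):
  Res_{z = - 4 \sqrt{2} - 4 \sqrt{2} i} g(z) = \frac{7 \sqrt{2} i \left(1 - i\right) e^{4 \sqrt{2} \omega \left(-1 + i\right)}}{4096}
  Res_{z = 4 \sqrt{2} - 4 \sqrt{2} i} g(z) = \frac{7 \sqrt{2} i \left(1 + i\right) e^{- 4 \sqrt{2} \omega \left(1 + i\right)}}{4096}
  F(ω) = -2πi·ΣRes = \frac{7 \sqrt{2} \pi \left(1 - i\right) \left(e^{8 \sqrt{2} i \omega} + i\right) e^{- 4 \sqrt{2} \omega \left(1 + i\right)}}{2048} = \frac{7 \sqrt{2} \pi \left(\sin{\left(4 \sqrt{2} \omega \right)} + \cos{\left(4 \sqrt{2} \omega \right)}\right) e^{- 4 \sqrt{2} \omega}}{1024}

Case ω < 0 (upper half-plane, counterclockwise contour ⇒ F(ω) = +2πi·ΣRes):
  Res_{z = 4 \sqrt{2} + 4 \sqrt{2} i} g(z) = \frac{7 \sqrt{2} i \left(-1 + i\right) e^{4 \sqrt{2} \omega \left(1 - i\right)}}{4096}
  Res_{z = - 4 \sqrt{2} + 4 \sqrt{2} i} g(z) = \frac{7 \sqrt{2} \left(1 - i\right) e^{4 \sqrt{2} \omega \left(1 + i\right)}}{4096}
  F(ω) = 2πi·ΣRes = - \frac{7 \sqrt{2} i \pi \left(i \left(1 - i\right) e^{4 \sqrt{2} \omega \left(1 - i\right)} - \left(1 - i\right) e^{4 \sqrt{2} \omega \left(1 + i\right)}\right)}{2048} = \frac{7 \sqrt{2} \pi \left(- \sin{\left(4 \sqrt{2} \omega \right)} + \cos{\left(4 \sqrt{2} \omega \right)}\right) e^{4 \sqrt{2} \omega}}{1024}

Both cases combine into a single formula in |ω|:

F(ω) = \frac{7 \sqrt{2} \pi \left(\sin{\left(4 \sqrt{2} \left|{\omega}\right| \right)} + \cos{\left(4 \sqrt{2} \left|{\omega}\right| \right)}\right) e^{- 4 \sqrt{2} \left|{\omega}\right|}}{1024}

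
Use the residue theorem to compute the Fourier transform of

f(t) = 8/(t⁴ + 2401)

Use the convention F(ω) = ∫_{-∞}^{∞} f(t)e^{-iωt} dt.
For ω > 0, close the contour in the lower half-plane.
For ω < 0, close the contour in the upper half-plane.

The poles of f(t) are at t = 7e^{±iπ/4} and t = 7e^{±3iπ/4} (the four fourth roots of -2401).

Let g(z) = f(z)e^{-iωz}; for large |z| the factor e^{-iωz} decays in the lower half-plane when ω > 0 and in the upper half-plane when ω < 0.

Case ω > 0 (lower half-plane, clockwise contour ⇒ F(ω) = -2πi·ΣRes):
  Res_{z = - \frac{7 \sqrt{2}}{2} - \frac{7 \sqrt{2} i}{2}} g(z) = \frac{\sqrt{2} \left(1 + i\right) e^{\frac{7 \sqrt{2} \omega \left(-1 + i\right)}{2}}}{343}
  Res_{z = \frac{7 \sqrt{2}}{2} - \frac{7 \sqrt{2} i}{2}} g(z) = \frac{\sqrt{2} \left(-1 + i\right) e^{- \frac{7 \sqrt{2} \omega \left(1 + i\right)}{2}}}{343}
  F(ω) = -2πi·ΣRes = \frac{2 \sqrt{2} \pi \left(\left(1 - i\right) e^{7 \sqrt{2} i \omega} + 1 + i\right) e^{- \frac{7 \sqrt{2} \omega \left(1 + i\right)}{2}}}{343} = \frac{8 \pi e^{- \frac{7 \sqrt{2} \omega}{2}} \sin{\left(\frac{7 \sqrt{2} \omega}{2} + \frac{\pi}{4} \right)}}{343}

Case ω < 0 (upper half-plane, counterclockwise contour ⇒ F(ω) = +2πi·ΣRes):
  Res_{z = \frac{7 \sqrt{2}}{2} + \frac{7 \sqrt{2} i}{2}} g(z) = - \frac{\sqrt{2} \left(1 + i\right) e^{\frac{7 \sqrt{2} \omega \left(1 - i\right)}{2}}}{343}
  Res_{z = - \frac{7 \sqrt{2}}{2} + \frac{7 \sqrt{2} i}{2}} g(z) = \frac{\sqrt{2} \left(1 - i\right) e^{\frac{7 \sqrt{2} \omega \left(1 + i\right)}{2}}}{343}
  F(ω) = 2πi·ΣRes = - \frac{2 \sqrt{2} i \pi \left(\left(1 + i\right) e^{\frac{7 \sqrt{2} \omega \left(1 - i\right)}{2}} - \left(1 - i\right) e^{\frac{7 \sqrt{2} \omega \left(1 + i\right)}{2}}\right)}{343} = \frac{8 \pi e^{\frac{7 \sqrt{2} \omega}{2}} \cos{\left(\frac{7 \sqrt{2} \omega}{2} + \frac{\pi}{4} \right)}}{343}

Both cases combine into a single formula in |ω|:

F(ω) = \frac{8 \pi e^{- \frac{7 \sqrt{2} \left|{\omega}\right|}{2}} \sin{\left(\frac{7 \sqrt{2} \left|{\omega}\right|}{2} + \frac{\pi}{4} \right)}}{343}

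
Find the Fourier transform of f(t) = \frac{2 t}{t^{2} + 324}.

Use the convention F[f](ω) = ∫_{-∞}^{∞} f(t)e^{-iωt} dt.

F(ω) = - 2 i \pi e^{- 18 \left|{\omega}\right|} \operatorname{sign}{\left(\omega \right)}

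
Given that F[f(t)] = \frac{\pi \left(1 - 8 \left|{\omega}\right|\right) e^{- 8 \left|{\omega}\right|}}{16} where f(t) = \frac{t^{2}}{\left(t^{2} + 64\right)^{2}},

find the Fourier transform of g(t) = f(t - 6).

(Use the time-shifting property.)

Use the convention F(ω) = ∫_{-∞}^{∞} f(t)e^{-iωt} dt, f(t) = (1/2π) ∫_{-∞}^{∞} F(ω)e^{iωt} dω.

F[g](ω) = \frac{\pi \left(1 - 8 \left|{\omega}\right|\right) e^{- 6 i \omega - 8 \left|{\omega}\right|}}{16}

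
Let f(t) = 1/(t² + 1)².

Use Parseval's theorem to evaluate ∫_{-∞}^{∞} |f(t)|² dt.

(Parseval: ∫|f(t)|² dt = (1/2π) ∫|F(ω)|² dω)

∫|f(t)|² dt = \frac{5 \pi}{16}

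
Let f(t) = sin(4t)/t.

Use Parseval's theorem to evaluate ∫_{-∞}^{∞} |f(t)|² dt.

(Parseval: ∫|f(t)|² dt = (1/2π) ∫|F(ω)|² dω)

∫|f(t)|² dt = 4 \pi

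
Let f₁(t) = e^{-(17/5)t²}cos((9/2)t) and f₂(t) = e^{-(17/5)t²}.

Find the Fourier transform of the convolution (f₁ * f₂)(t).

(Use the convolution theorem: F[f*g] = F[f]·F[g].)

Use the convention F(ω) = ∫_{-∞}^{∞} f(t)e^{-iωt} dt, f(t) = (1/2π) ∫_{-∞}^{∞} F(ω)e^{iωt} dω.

F[f₁*f₂](ω) = \frac{5 \pi \left(e^{\frac{45 \omega}{34}} + 1\right) e^{- \frac{5 \omega^{2}}{34} - \frac{45 \omega}{68} - \frac{405}{272}}}{34}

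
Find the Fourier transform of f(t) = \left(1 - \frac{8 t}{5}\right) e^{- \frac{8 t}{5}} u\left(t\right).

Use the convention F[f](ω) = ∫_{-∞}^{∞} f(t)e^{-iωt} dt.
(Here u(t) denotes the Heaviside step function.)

F(ω) = \frac{25 i \omega}{- 25 \omega^{2} + 80 i \omega + 64}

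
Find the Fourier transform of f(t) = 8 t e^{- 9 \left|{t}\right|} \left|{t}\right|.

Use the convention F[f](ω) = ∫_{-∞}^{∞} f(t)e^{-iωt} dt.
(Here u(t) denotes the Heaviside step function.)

F(ω) = \frac{32 i \omega \left(\omega^{2} - 243\right)}{\left(\omega^{2} + 81\right)^{3}}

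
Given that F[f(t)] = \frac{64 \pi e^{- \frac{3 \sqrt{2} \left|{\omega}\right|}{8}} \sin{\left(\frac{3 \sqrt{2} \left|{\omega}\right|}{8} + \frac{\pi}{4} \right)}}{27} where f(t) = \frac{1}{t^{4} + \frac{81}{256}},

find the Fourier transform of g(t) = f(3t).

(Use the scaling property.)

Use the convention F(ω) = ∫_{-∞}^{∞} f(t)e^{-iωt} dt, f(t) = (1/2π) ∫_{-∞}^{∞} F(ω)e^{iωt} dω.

F[g](ω) = \frac{64 \pi e^{- \frac{\sqrt{2} \left|{\omega}\right|}{8}} \sin{\left(\frac{\sqrt{2} \left|{\omega}\right|}{8} + \frac{\pi}{4} \right)}}{81}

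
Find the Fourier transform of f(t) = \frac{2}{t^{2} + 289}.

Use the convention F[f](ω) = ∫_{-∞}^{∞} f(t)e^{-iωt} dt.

F(ω) = \frac{2 \pi e^{- 17 \left|{\omega}\right|}}{17}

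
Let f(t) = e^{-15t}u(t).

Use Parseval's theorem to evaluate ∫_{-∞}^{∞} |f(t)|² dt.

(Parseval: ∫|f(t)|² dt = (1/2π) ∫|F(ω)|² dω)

∫|f(t)|² dt = \frac{1}{30}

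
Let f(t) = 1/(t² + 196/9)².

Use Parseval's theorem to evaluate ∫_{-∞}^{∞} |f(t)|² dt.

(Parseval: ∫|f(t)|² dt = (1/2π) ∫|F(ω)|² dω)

∫|f(t)|² dt = \frac{10935 \pi}{1686616064}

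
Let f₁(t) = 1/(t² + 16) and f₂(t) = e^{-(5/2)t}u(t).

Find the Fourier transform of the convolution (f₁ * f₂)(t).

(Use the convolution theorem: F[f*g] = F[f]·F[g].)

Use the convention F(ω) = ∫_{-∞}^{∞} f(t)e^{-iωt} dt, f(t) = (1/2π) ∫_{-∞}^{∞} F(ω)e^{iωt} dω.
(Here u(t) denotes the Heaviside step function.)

F[f₁*f₂](ω) = \frac{\pi e^{- 4 \left|{\omega}\right|}}{2 \left(2 i \omega + 5\right)}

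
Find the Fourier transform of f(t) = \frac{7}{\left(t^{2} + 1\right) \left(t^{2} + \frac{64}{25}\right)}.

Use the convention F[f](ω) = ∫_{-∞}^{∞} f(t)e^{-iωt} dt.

F(ω) = \frac{175 \pi e^{- \left|{\omega}\right|}}{39} - \frac{875 \pi e^{- \frac{8 \left|{\omega}\right|}{5}}}{312}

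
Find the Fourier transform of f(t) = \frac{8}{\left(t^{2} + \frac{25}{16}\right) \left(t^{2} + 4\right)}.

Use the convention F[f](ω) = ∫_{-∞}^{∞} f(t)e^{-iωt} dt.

F(ω) = - \frac{64 \pi e^{- 2 \left|{\omega}\right|}}{39} + \frac{512 \pi e^{- \frac{5 \left|{\omega}\right|}{4}}}{195}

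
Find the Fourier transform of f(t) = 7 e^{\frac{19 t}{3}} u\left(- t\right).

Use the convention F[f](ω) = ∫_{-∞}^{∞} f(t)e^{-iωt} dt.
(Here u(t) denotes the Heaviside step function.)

F(ω) = - \frac{21}{3 i \omega - 19}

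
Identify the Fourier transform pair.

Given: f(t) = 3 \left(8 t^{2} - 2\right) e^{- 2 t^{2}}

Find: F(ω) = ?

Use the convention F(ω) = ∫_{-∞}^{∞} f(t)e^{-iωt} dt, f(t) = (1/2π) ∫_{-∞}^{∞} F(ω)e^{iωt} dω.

F(ω) = - \frac{3 \sqrt{2} \sqrt{\pi} \omega^{2} e^{- \frac{\omega^{2}}{8}}}{4}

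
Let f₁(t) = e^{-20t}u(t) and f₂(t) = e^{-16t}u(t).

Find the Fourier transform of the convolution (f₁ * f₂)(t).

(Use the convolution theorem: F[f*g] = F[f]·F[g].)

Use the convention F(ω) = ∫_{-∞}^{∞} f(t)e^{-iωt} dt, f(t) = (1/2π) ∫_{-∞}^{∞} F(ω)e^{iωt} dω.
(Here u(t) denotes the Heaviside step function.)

F[f₁*f₂](ω) = \frac{1}{\left(i \omega + 16\right) \left(i \omega + 20\right)}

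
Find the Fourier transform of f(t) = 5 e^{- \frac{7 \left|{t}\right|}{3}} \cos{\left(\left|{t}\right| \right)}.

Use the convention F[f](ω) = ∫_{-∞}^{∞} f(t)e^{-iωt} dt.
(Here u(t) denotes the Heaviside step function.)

F(ω) = \frac{210 \left(9 \omega^{2} + 58\right)}{81 \omega^{4} + 720 \omega^{2} + 3364}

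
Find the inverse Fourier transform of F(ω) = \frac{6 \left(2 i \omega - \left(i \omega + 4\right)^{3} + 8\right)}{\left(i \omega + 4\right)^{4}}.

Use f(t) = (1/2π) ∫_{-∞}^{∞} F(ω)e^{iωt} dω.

f(t) = 6 \left(t^{2} - 1\right) e^{- 4 t} u\left(t\right)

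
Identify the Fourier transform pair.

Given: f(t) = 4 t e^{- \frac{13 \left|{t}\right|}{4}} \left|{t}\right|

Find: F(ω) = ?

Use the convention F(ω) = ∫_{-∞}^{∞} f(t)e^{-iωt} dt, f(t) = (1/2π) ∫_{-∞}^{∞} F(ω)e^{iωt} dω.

F(ω) = \frac{4096 i \omega \left(16 \omega^{2} - 507\right)}{\left(16 \omega^{2} + 169\right)^{3}}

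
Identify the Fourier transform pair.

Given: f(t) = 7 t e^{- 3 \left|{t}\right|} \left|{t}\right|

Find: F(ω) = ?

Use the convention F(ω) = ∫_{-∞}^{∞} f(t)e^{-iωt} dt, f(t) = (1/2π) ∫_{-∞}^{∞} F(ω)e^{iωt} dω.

F(ω) = \frac{28 i \omega \left(\omega^{2} - 27\right)}{\left(\omega^{2} + 9\right)^{3}}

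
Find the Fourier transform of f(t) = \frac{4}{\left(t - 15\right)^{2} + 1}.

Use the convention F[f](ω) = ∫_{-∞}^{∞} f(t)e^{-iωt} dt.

F(ω) = 4 \pi e^{- 15 i \omega - \left|{\omega}\right|}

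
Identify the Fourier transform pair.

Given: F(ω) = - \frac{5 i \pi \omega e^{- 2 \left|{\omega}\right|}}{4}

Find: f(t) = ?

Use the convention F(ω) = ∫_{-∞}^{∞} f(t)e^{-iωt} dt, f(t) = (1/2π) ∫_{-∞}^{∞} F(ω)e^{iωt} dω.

f(t) = \frac{5 t}{\left(t^{2} + 4\right)^{2}}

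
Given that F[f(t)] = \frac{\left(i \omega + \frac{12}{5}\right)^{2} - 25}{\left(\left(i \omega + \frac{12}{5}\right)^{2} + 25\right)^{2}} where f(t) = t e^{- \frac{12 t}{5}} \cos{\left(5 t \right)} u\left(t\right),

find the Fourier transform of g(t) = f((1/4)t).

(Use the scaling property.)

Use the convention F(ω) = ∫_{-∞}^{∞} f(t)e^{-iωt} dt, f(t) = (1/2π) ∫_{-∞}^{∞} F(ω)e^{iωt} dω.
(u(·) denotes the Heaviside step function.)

F[g](ω) = \frac{100 \left(16 \left(5 i \omega + 3\right)^{2} - 625\right)}{\left(16 \left(5 i \omega + 3\right)^{2} + 625\right)^{2}}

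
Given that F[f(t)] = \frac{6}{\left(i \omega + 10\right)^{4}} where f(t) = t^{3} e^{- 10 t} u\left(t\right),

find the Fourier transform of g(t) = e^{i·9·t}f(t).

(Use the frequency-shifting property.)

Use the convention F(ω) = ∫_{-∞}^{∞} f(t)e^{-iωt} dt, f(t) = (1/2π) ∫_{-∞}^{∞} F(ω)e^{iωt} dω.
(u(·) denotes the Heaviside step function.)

F[g](ω) = \frac{6}{\left(i \left(\omega - 9\right) + 10\right)^{4}}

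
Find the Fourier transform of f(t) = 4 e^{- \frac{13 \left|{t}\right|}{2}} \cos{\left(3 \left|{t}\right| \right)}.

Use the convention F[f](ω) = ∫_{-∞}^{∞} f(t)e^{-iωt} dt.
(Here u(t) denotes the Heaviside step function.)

F(ω) = \frac{208 \left(4 \omega^{2} + 205\right)}{16 \omega^{4} + 1064 \omega^{2} + 42025}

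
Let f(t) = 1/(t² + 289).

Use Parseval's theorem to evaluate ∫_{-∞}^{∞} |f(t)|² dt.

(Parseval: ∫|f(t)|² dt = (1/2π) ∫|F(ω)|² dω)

∫|f(t)|² dt = \frac{\pi}{9826}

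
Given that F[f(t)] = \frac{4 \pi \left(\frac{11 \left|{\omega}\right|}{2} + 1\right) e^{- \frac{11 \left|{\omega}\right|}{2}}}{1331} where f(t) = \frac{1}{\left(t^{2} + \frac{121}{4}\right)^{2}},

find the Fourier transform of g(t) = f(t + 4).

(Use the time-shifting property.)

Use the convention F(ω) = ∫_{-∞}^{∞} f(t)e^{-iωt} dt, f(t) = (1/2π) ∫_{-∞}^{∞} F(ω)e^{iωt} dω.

F[g](ω) = \frac{2 \pi \left(11 \left|{\omega}\right| + 2\right) e^{4 i \omega - \frac{11 \left|{\omega}\right|}{2}}}{1331}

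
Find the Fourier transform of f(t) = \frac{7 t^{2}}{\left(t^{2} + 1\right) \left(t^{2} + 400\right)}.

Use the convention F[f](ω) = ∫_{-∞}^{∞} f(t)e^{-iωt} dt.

F(ω) = \frac{\pi \left(20 - e^{19 \left|{\omega}\right|}\right) e^{- 20 \left|{\omega}\right|}}{57}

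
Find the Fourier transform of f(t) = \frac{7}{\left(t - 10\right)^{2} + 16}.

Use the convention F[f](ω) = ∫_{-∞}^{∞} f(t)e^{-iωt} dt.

F(ω) = \frac{7 \pi e^{- 10 i \omega - 4 \left|{\omega}\right|}}{4}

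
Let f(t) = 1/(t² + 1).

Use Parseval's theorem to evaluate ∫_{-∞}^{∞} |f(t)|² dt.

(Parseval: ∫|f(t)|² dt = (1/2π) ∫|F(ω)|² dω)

∫|f(t)|² dt = \frac{\pi}{2}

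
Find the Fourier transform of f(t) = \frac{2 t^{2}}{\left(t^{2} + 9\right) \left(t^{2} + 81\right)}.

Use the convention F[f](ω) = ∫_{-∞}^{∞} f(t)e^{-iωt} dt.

F(ω) = \frac{\pi \left(3 - e^{6 \left|{\omega}\right|}\right) e^{- 9 \left|{\omega}\right|}}{12}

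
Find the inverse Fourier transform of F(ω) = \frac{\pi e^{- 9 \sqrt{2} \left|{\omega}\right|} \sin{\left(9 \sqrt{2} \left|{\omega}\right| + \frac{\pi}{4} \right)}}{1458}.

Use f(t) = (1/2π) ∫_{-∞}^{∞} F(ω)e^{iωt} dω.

f(t) = \frac{4}{t^{4} + 104976}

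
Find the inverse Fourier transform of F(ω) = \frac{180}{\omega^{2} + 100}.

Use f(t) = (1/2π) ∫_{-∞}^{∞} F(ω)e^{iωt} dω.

f(t) = 9 e^{- 10 \left|{t}\right|}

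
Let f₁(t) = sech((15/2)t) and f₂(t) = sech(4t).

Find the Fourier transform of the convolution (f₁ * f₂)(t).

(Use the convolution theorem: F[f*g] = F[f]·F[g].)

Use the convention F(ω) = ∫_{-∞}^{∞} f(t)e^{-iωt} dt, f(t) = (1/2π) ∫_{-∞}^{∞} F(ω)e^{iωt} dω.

F[f₁*f₂](ω) = \frac{\pi^{2}}{30 \cosh{\left(\frac{\pi \omega}{15} \right)} \cosh{\left(\frac{\pi \omega}{8} \right)}}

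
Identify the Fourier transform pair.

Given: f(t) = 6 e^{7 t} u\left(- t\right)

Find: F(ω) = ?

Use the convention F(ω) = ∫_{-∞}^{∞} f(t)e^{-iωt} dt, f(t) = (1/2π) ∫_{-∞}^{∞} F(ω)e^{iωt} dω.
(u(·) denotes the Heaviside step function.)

F(ω) = - \frac{6}{i \omega - 7}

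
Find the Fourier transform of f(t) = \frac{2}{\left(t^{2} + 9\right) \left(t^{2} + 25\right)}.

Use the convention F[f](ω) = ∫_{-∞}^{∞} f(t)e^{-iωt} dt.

F(ω) = \frac{\pi \left(5 e^{2 \left|{\omega}\right|} - 3\right) e^{- 5 \left|{\omega}\right|}}{120}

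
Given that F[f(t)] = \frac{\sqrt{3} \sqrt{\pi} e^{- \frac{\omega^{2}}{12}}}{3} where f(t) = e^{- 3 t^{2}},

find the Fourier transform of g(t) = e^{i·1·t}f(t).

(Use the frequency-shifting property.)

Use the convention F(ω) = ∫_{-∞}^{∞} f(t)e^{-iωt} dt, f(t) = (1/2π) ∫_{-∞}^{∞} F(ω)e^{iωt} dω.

F[g](ω) = \frac{\sqrt{3} \sqrt{\pi} e^{- \frac{\left(\omega - 1\right)^{2}}{12}}}{3}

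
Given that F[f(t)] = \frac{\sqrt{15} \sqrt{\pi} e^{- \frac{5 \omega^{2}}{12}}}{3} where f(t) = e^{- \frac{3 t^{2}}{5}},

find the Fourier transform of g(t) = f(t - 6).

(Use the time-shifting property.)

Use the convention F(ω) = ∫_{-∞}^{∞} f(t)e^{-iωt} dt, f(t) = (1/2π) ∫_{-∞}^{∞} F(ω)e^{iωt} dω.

F[g](ω) = \frac{\sqrt{15} \sqrt{\pi} e^{- \frac{\omega \left(5 \omega + 72 i\right)}{12}}}{3}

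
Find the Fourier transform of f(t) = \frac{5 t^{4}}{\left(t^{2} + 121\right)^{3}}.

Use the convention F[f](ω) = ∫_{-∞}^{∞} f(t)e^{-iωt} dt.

F(ω) = \frac{5 \pi \left(121 \omega^{2} - 55 \left|{\omega}\right| + 3\right) e^{- 11 \left|{\omega}\right|}}{88}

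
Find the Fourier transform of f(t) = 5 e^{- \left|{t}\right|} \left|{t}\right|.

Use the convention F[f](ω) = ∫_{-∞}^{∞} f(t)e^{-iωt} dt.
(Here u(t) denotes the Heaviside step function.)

F(ω) = \frac{10 \left(1 - \omega^{2}\right)}{\left(\omega^{2} + 1\right)^{2}}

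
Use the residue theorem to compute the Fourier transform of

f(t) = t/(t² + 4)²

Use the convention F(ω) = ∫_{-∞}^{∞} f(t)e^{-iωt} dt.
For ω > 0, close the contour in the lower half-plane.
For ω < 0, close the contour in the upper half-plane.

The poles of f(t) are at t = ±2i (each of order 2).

Let g(z) = f(z)e^{-iωz}; for large |z| the factor e^{-iωz} decays in the lower half-plane when ω > 0 and in the upper half-plane when ω < 0.

Case ω > 0 (lower half-plane, clockwise contour ⇒ F(ω) = -2πi·ΣRes):
  Res_{z = - 2 i} g(z) = \frac{\omega e^{- 2 \omega}}{8} (pole of order 2)
  F(ω) = -2πi·ΣRes = - \frac{i \pi \omega e^{- 2 \omega}}{4}

Case ω < 0 (upper half-plane, counterclockwise contour ⇒ F(ω) = +2πi·ΣRes):
  Res_{z = 2 i} g(z) = - \frac{\omega e^{2 \omega}}{8} (pole of order 2)
  F(ω) = 2πi·ΣRes = - \frac{i \pi \omega e^{2 \omega}}{4}

Both cases combine into a single formula in |ω|:

F(ω) = - \frac{i \pi \omega e^{- 2 \left|{\omega}\right|}}{4}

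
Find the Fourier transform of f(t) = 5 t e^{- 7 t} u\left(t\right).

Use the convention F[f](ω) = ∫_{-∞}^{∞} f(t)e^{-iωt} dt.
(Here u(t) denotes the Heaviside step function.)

F(ω) = \frac{5}{\left(i \omega + 7\right)^{2}}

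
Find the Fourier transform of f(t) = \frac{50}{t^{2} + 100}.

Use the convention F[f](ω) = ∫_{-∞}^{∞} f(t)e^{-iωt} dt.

F(ω) = 5 \pi e^{- 10 \left|{\omega}\right|}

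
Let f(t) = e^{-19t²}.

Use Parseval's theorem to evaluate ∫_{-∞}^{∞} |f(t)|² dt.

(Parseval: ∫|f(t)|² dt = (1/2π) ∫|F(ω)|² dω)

∫|f(t)|² dt = \frac{\sqrt{38} \sqrt{\pi}}{38}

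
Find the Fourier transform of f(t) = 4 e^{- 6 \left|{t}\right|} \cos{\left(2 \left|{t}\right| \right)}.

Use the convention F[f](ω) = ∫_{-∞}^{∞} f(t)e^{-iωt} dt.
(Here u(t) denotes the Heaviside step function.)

F(ω) = \frac{48 \left(\omega^{2} + 40\right)}{\omega^{4} + 64 \omega^{2} + 1600}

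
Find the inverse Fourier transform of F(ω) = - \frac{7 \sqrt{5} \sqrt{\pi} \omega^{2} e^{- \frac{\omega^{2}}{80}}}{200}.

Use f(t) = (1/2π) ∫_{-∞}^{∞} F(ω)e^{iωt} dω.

f(t) = 7 \left(80 t^{2} - 2\right) e^{- 20 t^{2}}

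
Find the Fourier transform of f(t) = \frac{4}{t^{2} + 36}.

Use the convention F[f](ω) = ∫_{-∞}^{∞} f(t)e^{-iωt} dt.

F(ω) = \frac{2 \pi e^{- 6 \left|{\omega}\right|}}{3}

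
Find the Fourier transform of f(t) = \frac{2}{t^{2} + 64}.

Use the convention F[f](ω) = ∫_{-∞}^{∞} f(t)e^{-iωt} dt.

F(ω) = \frac{\pi e^{- 8 \left|{\omega}\right|}}{4}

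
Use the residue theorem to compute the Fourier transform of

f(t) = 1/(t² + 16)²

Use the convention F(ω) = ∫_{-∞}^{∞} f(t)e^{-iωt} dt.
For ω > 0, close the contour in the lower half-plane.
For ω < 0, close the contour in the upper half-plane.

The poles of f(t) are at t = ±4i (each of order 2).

Let g(z) = f(z)e^{-iωz}; for large |z| the factor e^{-iωz} decays in the lower half-plane when ω > 0 and in the upper half-plane when ω < 0.

Case ω > 0 (lower half-plane, clockwise contour ⇒ F(ω) = -2πi·ΣRes):
  Res_{z = - 4 i} g(z) = \frac{i \left(4 \omega + 1\right) e^{- 4 \omega}}{256} (pole of order 2)
  F(ω) = -2πi·ΣRes = \frac{\pi \left(4 \omega + 1\right) e^{- 4 \omega}}{128}

Case ω < 0 (upper half-plane, counterclockwise contour ⇒ F(ω) = +2πi·ΣRes):
  Res_{z = 4 i} g(z) = \frac{i \left(4 \omega - 1\right) e^{4 \omega}}{256} (pole of order 2)
  F(ω) = 2πi·ΣRes = \frac{\pi \left(1 - 4 \omega\right) e^{4 \omega}}{128}

Both cases combine into a single formula in |ω|:

F(ω) = \frac{\pi \left(4 \left|{\omega}\right| + 1\right) e^{- 4 \left|{\omega}\right|}}{128}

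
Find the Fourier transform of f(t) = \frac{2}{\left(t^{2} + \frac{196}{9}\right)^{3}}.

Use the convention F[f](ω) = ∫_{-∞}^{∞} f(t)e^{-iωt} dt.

F(ω) = \frac{27 \pi \left(196 \omega^{2} + 126 \left|{\omega}\right| + 27\right) e^{- \frac{14 \left|{\omega}\right|}{3}}}{2151296}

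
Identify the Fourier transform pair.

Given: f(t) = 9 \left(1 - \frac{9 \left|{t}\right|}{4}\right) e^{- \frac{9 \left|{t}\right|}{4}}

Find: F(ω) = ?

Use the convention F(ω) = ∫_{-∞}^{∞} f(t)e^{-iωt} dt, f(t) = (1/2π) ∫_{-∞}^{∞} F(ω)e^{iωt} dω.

F(ω) = \frac{20736 \omega^{2}}{\left(16 \omega^{2} + 81\right)^{2}}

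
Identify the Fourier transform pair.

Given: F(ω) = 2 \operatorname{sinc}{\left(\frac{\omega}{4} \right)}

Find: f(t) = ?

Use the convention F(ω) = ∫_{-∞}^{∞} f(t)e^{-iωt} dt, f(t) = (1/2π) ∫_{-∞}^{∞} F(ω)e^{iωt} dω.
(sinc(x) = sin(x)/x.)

f(t) = 4 \left(\begin{cases} 1 & \text{for}\: \left|{t}\right| < \frac{1}{4} \\0 & \text{otherwise} \end{cases}\right)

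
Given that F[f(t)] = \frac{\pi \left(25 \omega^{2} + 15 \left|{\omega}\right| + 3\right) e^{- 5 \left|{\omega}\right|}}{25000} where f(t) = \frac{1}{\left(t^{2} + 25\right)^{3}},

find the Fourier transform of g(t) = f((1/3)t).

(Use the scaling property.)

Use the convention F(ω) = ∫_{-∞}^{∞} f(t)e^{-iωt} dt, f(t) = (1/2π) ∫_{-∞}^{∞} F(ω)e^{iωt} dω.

F[g](ω) = \frac{9 \pi \left(75 \omega^{2} + 15 \left|{\omega}\right| + 1\right) e^{- 15 \left|{\omega}\right|}}{25000}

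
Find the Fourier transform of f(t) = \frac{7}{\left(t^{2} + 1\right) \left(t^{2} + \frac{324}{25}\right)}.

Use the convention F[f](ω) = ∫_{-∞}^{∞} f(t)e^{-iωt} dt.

F(ω) = \frac{175 \pi e^{- \left|{\omega}\right|}}{299} - \frac{875 \pi e^{- \frac{18 \left|{\omega}\right|}{5}}}{5382}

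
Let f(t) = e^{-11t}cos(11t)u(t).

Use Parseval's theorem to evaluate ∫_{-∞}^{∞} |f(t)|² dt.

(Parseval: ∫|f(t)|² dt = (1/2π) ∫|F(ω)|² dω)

∫|f(t)|² dt = \frac{3}{88}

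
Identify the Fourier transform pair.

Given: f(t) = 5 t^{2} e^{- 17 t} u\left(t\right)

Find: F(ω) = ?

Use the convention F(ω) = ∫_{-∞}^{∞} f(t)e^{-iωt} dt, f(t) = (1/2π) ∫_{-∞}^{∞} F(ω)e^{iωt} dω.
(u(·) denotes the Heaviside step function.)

F(ω) = \frac{10}{\left(i \omega + 17\right)^{3}}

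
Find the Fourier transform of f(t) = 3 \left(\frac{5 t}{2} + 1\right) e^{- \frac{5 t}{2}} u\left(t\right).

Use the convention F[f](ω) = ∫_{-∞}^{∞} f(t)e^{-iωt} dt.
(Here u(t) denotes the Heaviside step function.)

F(ω) = \frac{12 \left(- i \omega - 5\right)}{4 \omega^{2} - 20 i \omega - 25}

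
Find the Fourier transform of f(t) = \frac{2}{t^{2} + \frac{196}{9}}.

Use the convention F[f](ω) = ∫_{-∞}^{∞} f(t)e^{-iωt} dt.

F(ω) = \frac{3 \pi e^{- \frac{14 \left|{\omega}\right|}{3}}}{7}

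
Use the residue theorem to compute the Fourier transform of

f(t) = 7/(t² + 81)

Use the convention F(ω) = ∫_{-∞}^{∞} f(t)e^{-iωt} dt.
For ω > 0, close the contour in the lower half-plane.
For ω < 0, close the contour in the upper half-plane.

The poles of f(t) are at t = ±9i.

Let g(z) = f(z)e^{-iωz}; for large |z| the factor e^{-iωz} decays in the lower half-plane when ω > 0 and in the upper half-plane when ω < 0.

Case ω > 0 (lower half-plane, clockwise contour ⇒ F(ω) = -2πi·ΣRes):
  Res_{z = - 9 i} g(z) = \frac{7 i e^{- 9 \omega}}{18}
  F(ω) = -2πi·ΣRes = \frac{7 \pi e^{- 9 \omega}}{9}

Case ω < 0 (upper half-plane, counterclockwise contour ⇒ F(ω) = +2πi·ΣRes):
  Res_{z = 9 i} g(z) = - \frac{7 i e^{9 \omega}}{18}
  F(ω) = 2πi·ΣRes = \frac{7 \pi e^{9 \omega}}{9}

Both cases combine into a single formula in |ω|:

F(ω) = \frac{7 \pi e^{- 9 \left|{\omega}\right|}}{9}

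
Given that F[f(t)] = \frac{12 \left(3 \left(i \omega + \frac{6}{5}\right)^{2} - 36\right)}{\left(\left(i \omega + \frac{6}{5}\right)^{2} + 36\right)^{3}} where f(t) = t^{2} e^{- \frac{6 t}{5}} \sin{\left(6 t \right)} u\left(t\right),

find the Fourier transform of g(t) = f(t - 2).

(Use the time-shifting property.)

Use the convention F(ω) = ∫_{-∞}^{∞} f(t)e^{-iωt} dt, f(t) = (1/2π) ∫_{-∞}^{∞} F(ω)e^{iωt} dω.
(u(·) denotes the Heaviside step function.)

F[g](ω) = \frac{22500 \left(\left(5 i \omega + 6\right)^{2} - 300\right) e^{- 2 i \omega}}{\left(\left(5 i \omega + 6\right)^{2} + 900\right)^{3}}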